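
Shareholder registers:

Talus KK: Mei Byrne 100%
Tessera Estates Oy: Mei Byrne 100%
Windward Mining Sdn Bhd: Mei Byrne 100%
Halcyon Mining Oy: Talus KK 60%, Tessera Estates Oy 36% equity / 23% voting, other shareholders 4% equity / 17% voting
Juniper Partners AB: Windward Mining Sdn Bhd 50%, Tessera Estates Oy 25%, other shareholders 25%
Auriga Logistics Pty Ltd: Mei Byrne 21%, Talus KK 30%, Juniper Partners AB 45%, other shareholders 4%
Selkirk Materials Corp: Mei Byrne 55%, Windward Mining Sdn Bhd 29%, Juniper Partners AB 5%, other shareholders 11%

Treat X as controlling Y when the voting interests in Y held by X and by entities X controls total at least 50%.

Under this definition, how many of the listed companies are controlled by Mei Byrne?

Mei holds 100% of Talus, so Mei controls Talus.
Mei holds 100% of Tessera, so Mei controls Tessera.
Mei holds 100% of Windward, so Mei controls Windward.
Talus and Tessera together hold 60% + 23% = 83% of Halcyon, so Mei controls Halcyon.
Windward and Tessera together hold 50% + 25% = 75% of Juniper, so Mei controls Juniper.
Mei and Talus and Juniper together hold 21% + 30% + 45% = 96% of Auriga, so Mei controls Auriga.
Mei and Windward and Juniper together hold 55% + 29% + 5% = 89% of Selkirk, so Mei controls Selkirk.
Mei controls 7 companies.

7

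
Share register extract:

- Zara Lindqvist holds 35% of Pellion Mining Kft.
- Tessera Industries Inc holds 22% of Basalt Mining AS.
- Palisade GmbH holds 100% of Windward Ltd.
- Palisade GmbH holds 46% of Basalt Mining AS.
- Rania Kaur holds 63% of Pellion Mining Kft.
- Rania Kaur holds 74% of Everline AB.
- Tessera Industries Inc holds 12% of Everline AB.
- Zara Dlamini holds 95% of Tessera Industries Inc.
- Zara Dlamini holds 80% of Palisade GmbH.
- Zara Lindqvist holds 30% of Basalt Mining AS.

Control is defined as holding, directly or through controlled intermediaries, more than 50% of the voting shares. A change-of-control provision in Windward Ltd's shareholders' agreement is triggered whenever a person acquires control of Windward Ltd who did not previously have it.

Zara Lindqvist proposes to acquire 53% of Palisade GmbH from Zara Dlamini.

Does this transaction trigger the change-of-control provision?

Yes

The purchase adds only to Zara Lindqvist's holdings (Zara Dlamini's stake shrinks), so Zara Lindqvist is the only person who could newly come to control Windward.
Zara Lindqvist's largest direct stake is 35% in Pellion, which does not meet the threshold, so Zara Lindqvist controls no company.
Neither Zara Lindqvist nor any entity Zara Lindqvist controls holds any voting interest in Windward.
So before the transaction, Zara Lindqvist does not control Windward.
After the purchase, Zara Lindqvist holds 53% of Palisade directly, and Zara Dlamini's stake falls to 27%.
Zara Lindqvist holds 53% of Palisade, so Zara Lindqvist controls Palisade.
Palisade holds 100% of Windward, so Zara Lindqvist controls Windward.
Zara Lindqvist did not control Windward before and does after, so the clause is triggered.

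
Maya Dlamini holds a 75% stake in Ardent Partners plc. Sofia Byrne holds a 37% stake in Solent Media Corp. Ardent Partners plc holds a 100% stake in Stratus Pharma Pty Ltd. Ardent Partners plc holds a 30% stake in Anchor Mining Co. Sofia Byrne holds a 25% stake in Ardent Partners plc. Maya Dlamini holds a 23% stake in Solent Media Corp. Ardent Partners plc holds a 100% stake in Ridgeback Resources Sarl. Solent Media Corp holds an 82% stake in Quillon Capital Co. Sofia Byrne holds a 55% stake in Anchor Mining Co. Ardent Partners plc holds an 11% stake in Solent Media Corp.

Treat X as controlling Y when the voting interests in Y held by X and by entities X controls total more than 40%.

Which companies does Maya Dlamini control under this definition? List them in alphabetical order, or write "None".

Maya holds 75% of Ardent, so Maya controls Ardent.
Ardent holds 100% of Ridgeback, so Maya controls Ridgeback.
Ardent holds 100% of Stratus, so Maya controls Stratus.
No other company's threshold is met.

Ardent Partners plc, Ridgeback Resources Sarl, Stratus Pharma Pty Ltd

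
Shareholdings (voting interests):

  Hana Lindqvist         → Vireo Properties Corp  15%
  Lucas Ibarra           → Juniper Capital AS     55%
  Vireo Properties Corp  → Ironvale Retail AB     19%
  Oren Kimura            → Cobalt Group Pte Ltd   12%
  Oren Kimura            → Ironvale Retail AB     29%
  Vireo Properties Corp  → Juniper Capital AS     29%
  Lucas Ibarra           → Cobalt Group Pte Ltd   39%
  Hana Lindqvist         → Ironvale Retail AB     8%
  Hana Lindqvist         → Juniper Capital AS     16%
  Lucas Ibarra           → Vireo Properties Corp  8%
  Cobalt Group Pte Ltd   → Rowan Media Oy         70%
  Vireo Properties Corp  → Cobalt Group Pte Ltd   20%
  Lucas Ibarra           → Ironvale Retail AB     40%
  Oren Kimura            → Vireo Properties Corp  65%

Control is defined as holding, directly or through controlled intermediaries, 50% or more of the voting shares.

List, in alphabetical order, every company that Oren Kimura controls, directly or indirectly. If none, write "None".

Vireo Properties Corp

Oren holds 65% of Vireo, so Oren controls Vireo.
No other company's threshold is met.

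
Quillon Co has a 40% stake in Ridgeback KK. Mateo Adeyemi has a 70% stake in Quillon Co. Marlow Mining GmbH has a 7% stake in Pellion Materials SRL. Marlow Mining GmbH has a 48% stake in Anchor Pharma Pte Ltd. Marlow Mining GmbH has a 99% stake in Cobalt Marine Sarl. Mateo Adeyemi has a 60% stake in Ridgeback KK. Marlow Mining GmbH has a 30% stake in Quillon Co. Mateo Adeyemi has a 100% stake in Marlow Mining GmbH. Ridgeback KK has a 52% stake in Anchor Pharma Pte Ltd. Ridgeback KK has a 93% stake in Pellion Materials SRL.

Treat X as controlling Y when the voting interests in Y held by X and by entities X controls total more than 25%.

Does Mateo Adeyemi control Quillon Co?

Mateo holds 100% of Marlow, so Mateo controls Marlow.
Marlow and Mateo together hold 30% + 70% = 100% of Quillon, so Mateo controls Quillon.

Yes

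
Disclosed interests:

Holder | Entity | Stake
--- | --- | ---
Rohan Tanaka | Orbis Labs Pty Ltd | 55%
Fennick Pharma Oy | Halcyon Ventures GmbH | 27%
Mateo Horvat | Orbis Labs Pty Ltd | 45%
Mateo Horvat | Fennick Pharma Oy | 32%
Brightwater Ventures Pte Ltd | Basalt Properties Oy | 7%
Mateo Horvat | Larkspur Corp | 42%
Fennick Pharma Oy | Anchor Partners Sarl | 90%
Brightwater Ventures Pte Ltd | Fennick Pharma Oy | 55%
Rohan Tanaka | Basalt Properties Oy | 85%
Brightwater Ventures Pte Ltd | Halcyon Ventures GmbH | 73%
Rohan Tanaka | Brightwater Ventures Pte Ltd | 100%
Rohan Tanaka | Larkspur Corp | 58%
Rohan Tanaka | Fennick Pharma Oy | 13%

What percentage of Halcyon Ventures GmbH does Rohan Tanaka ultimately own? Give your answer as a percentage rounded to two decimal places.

Rohan reaches Halcyon along 3 paths.
Via Brightwater → Fennick: 100% × 55% × 27% = 14.85%.
Via Fennick: 13% × 27% = 3.51%.
Via Brightwater: 100% × 73% = 73%.
Total: 14.85% + 3.51% + 73% = 91.36%.

91.36%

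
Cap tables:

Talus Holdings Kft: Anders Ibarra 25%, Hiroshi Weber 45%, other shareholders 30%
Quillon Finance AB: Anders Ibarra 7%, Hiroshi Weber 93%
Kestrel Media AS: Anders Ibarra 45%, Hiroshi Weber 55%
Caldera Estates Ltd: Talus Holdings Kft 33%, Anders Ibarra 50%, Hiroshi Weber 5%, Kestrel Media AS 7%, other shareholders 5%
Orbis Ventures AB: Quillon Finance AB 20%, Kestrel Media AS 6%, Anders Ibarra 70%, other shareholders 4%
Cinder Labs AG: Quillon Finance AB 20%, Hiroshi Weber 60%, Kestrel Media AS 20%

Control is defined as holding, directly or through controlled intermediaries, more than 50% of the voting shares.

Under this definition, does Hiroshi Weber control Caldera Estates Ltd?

No

Hiroshi holds 93% of Quillon, so Hiroshi controls Quillon.
Hiroshi holds 55% of Kestrel, so Hiroshi controls Kestrel.
Quillon and Hiroshi and Kestrel together hold 20% + 60% + 20% = 100% of Cinder, so Hiroshi controls Cinder.
In Caldera, Hiroshi's side holds only 5% + 7% = 12%, not > 50%.
So Hiroshi does not control Caldera.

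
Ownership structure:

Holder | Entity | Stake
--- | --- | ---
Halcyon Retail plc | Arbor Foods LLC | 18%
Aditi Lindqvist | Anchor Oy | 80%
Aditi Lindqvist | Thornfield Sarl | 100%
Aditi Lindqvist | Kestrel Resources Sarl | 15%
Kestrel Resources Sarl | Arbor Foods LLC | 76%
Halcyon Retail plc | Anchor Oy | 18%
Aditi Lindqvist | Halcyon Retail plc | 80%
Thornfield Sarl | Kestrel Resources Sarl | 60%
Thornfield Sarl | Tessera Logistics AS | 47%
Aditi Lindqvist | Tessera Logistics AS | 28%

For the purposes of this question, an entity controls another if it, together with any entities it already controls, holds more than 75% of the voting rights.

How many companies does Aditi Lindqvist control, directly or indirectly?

Aditi holds 100% of Thornfield, so Aditi controls Thornfield.
Aditi holds 80% of Halcyon, so Aditi controls Halcyon.
Aditi and Halcyon together hold 80% + 18% = 98% of Anchor, so Aditi controls Anchor.
No other company's threshold is met.
Aditi controls 3 companies.

3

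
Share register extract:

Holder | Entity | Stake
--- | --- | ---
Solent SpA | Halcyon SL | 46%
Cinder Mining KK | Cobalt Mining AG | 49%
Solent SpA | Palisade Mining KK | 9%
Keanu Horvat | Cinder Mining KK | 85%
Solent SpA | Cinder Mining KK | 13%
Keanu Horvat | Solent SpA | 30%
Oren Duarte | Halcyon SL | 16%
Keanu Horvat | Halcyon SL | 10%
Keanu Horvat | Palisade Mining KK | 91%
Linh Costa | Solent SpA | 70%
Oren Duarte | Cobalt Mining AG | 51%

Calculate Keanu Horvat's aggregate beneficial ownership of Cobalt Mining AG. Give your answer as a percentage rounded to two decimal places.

43.56%

Keanu reaches Cobalt along 2 paths.
Via Solent → Cinder: 30% × 13% × 49% = 1.911%.
Via Cinder: 85% × 49% = 41.65%.
Total: 1.911% + 41.65% = 43.561%.
Rounded: 43.56%.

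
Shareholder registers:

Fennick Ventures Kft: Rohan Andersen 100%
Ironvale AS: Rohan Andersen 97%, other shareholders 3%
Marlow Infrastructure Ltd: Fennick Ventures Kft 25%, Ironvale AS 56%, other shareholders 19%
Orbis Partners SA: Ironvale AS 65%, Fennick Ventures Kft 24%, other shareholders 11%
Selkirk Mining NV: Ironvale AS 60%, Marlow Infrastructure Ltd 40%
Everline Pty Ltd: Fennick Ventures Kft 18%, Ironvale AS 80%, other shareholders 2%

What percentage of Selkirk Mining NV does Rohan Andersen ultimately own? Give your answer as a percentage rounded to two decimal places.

89.93%

Rohan reaches Selkirk along 3 paths.
Via Ironvale: 97% × 60% = 58.2%.
Via Fennick → Marlow: 100% × 25% × 40% = 10%.
Via Ironvale → Marlow: 97% × 56% × 40% = 21.728%.
Total: 58.2% + 10% + 21.728% = 89.928%.
Rounded: 89.93%.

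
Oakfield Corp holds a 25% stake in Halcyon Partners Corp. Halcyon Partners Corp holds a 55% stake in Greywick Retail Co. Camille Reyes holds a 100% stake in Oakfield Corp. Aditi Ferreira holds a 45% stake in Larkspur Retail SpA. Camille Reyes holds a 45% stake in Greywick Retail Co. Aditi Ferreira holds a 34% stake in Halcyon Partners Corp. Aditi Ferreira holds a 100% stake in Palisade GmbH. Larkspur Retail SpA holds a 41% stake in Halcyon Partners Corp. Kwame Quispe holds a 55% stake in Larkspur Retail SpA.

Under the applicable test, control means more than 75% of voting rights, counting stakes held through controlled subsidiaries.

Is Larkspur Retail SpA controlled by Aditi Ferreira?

Aditi holds 100% of Palisade, so Aditi controls Palisade.
In Larkspur, Aditi's side holds only 45%, not > 75%.
So Aditi does not control Larkspur.

No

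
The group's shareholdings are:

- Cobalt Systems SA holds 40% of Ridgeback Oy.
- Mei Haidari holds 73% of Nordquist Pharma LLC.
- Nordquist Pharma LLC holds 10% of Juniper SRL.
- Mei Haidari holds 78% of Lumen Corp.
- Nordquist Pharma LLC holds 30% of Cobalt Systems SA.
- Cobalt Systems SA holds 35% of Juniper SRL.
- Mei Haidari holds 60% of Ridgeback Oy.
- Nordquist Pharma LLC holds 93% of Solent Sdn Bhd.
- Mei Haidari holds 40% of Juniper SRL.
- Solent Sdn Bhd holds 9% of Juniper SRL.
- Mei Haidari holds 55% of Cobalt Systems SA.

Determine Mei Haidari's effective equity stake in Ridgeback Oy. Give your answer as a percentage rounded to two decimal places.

Mei reaches Ridgeback along 3 paths.
Via Nordquist → Cobalt: 73% × 30% × 40% = 8.76%.
Via Cobalt: 55% × 40% = 22%.
Direct stake: 60% = 60%.
Total: 8.76% + 22% + 60% = 90.76%.

90.76%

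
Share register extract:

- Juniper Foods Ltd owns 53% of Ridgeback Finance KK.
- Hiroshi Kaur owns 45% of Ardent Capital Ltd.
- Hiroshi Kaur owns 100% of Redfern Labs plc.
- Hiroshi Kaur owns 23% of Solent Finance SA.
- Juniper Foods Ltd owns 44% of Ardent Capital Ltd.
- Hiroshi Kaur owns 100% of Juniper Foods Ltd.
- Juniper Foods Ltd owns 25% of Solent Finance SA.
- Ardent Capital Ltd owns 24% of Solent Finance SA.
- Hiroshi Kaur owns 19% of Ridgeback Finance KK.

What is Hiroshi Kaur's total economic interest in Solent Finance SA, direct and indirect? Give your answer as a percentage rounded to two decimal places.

69.36%

Hiroshi reaches Solent along 4 paths.
Via Ardent: 45% × 24% = 10.8%.
Via Juniper → Ardent: 100% × 44% × 24% = 10.56%.
Direct stake: 23% = 23%.
Via Juniper: 100% × 25% = 25%.
Total: 10.8% + 10.56% + 23% + 25% = 69.36%.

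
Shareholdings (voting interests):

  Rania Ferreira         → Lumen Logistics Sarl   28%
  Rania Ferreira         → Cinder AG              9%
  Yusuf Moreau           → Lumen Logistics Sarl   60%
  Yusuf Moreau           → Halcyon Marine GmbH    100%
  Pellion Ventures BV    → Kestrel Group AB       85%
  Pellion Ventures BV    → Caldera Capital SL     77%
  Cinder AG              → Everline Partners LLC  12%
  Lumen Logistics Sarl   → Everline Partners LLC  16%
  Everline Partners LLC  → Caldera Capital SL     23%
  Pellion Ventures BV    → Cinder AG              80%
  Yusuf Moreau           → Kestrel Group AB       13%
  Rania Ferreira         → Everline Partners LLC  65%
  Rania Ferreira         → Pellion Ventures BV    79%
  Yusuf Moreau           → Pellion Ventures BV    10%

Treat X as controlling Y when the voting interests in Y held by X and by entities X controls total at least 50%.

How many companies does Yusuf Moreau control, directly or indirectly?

2

Yusuf holds 60% of Lumen, so Yusuf controls Lumen.
Yusuf holds 100% of Halcyon, so Yusuf controls Halcyon.
No other company's threshold is met.
Yusuf controls 2 companies.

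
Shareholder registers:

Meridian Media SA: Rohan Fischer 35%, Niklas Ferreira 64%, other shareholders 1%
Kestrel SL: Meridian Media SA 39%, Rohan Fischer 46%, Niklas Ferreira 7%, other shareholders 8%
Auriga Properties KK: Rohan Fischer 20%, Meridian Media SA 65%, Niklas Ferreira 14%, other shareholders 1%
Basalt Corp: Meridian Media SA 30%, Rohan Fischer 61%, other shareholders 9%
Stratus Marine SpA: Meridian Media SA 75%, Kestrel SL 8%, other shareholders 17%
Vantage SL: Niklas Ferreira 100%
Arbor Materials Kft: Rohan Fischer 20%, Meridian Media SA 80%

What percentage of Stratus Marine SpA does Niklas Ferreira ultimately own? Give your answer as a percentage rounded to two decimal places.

50.56%

Niklas reaches Stratus along 3 paths.
Via Meridian: 64% × 75% = 48%.
Via Meridian → Kestrel: 64% × 39% × 8% = 1.9968%.
Via Kestrel: 7% × 8% = 0.56%.
Total: 48% + 1.9968% + 0.56% = 50.5568%.
Rounded: 50.56%.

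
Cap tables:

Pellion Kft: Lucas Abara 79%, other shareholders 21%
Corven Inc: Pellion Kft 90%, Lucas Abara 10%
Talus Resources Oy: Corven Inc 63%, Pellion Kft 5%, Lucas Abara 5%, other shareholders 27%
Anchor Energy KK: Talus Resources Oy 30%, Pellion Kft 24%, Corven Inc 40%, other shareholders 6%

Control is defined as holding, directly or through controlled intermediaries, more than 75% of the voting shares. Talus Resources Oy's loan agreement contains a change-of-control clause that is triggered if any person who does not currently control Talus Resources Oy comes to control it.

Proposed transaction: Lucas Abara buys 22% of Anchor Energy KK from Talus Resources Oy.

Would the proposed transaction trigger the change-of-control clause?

No

The purchase adds only to Lucas's holdings (Talus's stake shrinks), so Lucas is the only person who could newly come to control Talus.
Lucas holds 79% of Pellion, so Lucas controls Pellion.
Pellion and Lucas together hold 90% + 10% = 100% of Corven, so Lucas controls Corven.
In Talus, Lucas's side holds only 63% + 5% + 5% = 73%, not > 75%.
So before the transaction, Lucas does not control Talus.
After the purchase, Lucas holds 22% of Anchor directly, and Talus's stake falls to 8%.
Pellion and Corven and Lucas together hold 24% + 40% + 22% = 86% of Anchor, so Lucas controls Anchor.
After the transaction, Lucas's side holds 63% + 5% + 5% = 73% of Talus, not > 75%, so Lucas still does not control Talus.
No new person acquires control, so the clause is not triggered.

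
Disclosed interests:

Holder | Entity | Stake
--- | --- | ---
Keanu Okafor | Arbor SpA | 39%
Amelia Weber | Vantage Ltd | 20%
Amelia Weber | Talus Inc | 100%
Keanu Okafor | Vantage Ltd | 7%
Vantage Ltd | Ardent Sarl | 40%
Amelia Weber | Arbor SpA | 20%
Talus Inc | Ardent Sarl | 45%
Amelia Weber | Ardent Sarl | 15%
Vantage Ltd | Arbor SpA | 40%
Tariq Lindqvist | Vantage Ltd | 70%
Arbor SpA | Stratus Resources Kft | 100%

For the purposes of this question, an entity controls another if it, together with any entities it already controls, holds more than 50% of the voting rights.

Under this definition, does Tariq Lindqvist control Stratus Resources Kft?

No

Tariq holds 70% of Vantage, so Tariq controls Vantage.
Neither Tariq nor any entity Tariq controls holds any voting interest in Stratus.
So Tariq does not control Stratus.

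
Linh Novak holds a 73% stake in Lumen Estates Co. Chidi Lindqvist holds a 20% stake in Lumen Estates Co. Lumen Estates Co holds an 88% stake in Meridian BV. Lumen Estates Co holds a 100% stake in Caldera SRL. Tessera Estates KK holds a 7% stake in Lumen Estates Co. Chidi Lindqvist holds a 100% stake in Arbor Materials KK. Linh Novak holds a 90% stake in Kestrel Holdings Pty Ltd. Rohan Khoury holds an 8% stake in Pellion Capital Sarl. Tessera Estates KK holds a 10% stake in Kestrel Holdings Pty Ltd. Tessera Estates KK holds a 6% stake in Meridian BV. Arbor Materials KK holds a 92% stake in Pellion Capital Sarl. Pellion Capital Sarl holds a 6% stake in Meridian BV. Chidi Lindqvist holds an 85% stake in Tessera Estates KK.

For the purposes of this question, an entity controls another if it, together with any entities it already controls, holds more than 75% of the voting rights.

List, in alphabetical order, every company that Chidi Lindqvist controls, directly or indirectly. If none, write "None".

Arbor Materials KK, Pellion Capital Sarl, Tessera Estates KK

Chidi holds 100% of Arbor, so Chidi controls Arbor.
Chidi holds 85% of Tessera, so Chidi controls Tessera.
Arbor holds 92% of Pellion, so Chidi controls Pellion.
No other company's threshold is met.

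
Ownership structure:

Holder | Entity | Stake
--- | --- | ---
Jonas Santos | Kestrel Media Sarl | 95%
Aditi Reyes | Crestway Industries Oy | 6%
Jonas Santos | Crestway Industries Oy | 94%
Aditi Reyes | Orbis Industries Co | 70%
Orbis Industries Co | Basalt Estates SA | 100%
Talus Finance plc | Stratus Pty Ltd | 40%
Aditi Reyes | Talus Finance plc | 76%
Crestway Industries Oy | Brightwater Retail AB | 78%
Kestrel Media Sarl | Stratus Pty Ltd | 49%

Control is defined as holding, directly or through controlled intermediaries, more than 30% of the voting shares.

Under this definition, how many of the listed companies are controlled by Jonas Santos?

Jonas holds 94% of Crestway, so Jonas controls Crestway.
Crestway holds 78% of Brightwater, so Jonas controls Brightwater.
Jonas holds 95% of Kestrel, so Jonas controls Kestrel.
Kestrel holds 49% of Stratus, so Jonas controls Stratus.
No other company's threshold is met.
Jonas controls 4 companies.

4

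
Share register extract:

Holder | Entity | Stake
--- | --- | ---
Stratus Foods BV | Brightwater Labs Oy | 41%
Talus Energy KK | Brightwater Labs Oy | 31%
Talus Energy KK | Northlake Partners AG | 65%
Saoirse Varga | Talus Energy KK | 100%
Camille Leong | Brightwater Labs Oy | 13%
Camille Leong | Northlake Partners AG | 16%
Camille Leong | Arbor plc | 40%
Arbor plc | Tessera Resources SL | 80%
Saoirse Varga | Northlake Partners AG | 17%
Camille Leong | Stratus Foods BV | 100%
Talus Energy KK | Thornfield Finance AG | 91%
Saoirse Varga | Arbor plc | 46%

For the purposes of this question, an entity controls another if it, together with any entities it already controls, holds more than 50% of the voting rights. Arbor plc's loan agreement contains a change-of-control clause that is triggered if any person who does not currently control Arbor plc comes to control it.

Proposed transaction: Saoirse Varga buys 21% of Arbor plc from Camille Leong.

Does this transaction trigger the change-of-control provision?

The purchase adds only to Saoirse's holdings (Camille's stake shrinks), so Saoirse is the only person who could newly come to control Arbor.
Saoirse holds 100% of Talus, so Saoirse controls Talus.
Talus and Saoirse together hold 65% + 17% = 82% of Northlake, so Saoirse controls Northlake.
Talus holds 91% of Thornfield, so Saoirse controls Thornfield.
In Arbor, Saoirse's side holds only 46%, not > 50%.
So before the transaction, Saoirse does not control Arbor.
After the purchase, Saoirse's direct stake in Arbor rises to 46% + 21% = 67%, and Camille's stake falls to 19%.
Saoirse holds 67% of Arbor, so Saoirse controls Arbor.
Saoirse did not control Arbor before and does after, so the clause is triggered.

Yes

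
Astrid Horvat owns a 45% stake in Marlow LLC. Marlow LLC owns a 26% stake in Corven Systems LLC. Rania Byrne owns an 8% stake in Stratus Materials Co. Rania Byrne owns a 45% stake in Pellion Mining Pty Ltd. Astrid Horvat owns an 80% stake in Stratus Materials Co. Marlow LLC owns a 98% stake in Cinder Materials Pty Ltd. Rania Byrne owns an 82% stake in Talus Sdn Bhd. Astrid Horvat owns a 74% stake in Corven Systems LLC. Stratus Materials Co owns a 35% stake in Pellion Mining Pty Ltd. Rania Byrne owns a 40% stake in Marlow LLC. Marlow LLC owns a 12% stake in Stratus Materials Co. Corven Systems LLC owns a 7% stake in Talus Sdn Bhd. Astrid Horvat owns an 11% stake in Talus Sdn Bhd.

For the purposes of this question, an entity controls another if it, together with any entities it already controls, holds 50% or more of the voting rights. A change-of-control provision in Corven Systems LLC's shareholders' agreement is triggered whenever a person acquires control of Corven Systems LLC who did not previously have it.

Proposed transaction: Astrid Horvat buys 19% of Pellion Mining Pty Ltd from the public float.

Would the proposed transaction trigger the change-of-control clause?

The purchase changes only Astrid's holdings, so Astrid is the only person who could newly come to control Corven.
Astrid holds 74% of Corven, so Astrid controls Corven.
So Astrid already controls Corven before the transaction.
After the purchase, Astrid holds 19% of Pellion directly.
Astrid controlled Corven already, so this is not a new person acquiring control; every other person's position is unchanged or reduced.
No new person acquires control, so the clause is not triggered.

No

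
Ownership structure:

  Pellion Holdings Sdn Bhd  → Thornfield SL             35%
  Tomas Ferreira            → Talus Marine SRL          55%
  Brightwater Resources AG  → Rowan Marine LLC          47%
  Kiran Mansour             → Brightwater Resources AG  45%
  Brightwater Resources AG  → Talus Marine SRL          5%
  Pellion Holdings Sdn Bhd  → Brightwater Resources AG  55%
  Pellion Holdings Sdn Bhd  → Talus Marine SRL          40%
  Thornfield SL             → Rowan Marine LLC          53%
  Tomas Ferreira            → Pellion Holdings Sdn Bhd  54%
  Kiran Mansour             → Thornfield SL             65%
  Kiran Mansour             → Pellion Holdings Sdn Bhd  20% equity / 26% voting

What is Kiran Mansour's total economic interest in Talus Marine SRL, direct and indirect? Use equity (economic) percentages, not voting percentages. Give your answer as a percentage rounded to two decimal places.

10.80%

Kiran reaches Talus along 3 paths.
Via Pellion: 20% × 40% = 8%.
Via Pellion → Brightwater: 20% × 55% × 5% = 0.55%.
Via Brightwater: 45% × 5% = 2.25%.
Total: 8% + 0.55% + 2.25% = 10.8%.
Rounded: 10.80%.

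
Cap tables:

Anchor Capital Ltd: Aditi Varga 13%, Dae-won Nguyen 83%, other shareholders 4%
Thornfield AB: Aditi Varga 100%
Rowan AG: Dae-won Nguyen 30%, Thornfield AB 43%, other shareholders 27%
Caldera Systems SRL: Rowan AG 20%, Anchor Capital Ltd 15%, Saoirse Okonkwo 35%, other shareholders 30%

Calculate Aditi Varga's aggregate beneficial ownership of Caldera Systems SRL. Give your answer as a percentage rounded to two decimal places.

Aditi reaches Caldera along 2 paths.
Via Thornfield → Rowan: 100% × 43% × 20% = 8.6%.
Via Anchor: 13% × 15% = 1.95%.
Total: 8.6% + 1.95% = 10.55%.

10.55%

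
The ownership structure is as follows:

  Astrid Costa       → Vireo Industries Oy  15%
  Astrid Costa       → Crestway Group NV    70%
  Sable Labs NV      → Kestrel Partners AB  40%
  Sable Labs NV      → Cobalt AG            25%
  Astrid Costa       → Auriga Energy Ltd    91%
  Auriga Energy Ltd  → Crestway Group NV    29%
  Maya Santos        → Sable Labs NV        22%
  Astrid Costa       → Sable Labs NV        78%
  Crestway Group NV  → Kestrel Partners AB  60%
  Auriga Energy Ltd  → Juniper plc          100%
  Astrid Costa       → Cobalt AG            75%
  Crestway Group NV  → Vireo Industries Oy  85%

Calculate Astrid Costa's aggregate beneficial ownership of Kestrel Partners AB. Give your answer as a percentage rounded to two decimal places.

89.03%

Astrid reaches Kestrel along 3 paths.
Via Sable: 78% × 40% = 31.2%.
Via Crestway: 70% × 60% = 42%.
Via Auriga → Crestway: 91% × 29% × 60% = 15.834%.
Total: 31.2% + 42% + 15.834% = 89.034%.
Rounded: 89.03%.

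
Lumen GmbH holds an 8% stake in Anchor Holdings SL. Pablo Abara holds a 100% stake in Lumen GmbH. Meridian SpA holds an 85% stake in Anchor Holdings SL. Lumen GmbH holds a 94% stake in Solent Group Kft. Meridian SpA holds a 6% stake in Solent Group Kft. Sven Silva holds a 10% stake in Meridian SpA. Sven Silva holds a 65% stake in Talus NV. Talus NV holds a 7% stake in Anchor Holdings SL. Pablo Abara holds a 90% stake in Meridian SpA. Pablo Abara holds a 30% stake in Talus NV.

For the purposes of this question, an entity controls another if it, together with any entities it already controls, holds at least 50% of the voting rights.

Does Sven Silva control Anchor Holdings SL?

Sven holds 65% of Talus, so Sven controls Talus.
In Anchor, Sven's side holds only 7%, not ≥ 50%.
So Sven does not control Anchor.

No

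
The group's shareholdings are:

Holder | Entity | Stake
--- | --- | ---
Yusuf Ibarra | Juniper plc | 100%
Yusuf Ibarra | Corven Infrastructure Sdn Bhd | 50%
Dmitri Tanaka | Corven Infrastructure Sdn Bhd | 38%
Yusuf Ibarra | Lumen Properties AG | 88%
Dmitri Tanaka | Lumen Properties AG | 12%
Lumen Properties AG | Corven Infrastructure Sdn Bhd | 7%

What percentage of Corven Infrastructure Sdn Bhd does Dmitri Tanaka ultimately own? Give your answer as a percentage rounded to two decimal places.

Dmitri reaches Corven along 2 paths.
Direct stake: 38% = 38%.
Via Lumen: 12% × 7% = 0.84%.
Total: 38% + 0.84% = 38.84%.

38.84%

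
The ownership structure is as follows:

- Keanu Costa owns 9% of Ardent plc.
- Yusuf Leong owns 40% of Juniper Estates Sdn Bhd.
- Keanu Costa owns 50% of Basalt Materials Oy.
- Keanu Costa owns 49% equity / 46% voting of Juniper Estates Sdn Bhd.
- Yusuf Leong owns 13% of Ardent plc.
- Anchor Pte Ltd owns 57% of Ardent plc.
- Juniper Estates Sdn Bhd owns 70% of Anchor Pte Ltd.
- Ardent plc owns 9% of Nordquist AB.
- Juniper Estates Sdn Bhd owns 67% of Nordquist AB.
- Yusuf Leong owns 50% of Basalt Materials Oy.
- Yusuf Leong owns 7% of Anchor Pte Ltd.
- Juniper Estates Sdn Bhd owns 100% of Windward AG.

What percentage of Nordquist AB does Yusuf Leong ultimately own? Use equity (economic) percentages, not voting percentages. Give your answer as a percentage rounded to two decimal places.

29.77%

Yusuf reaches Nordquist along 4 paths.
Via Ardent: 13% × 9% = 1.17%.
Via Juniper → Anchor → Ardent: 40% × 70% × 57% × 9% = 1.4364%.
Via Anchor → Ardent: 7% × 57% × 9% = 0.3591%.
Via Juniper: 40% × 67% = 26.8%.
Total: 1.17% + 1.4364% + 0.3591% + 26.8% = 29.7655%.
Rounded: 29.77%.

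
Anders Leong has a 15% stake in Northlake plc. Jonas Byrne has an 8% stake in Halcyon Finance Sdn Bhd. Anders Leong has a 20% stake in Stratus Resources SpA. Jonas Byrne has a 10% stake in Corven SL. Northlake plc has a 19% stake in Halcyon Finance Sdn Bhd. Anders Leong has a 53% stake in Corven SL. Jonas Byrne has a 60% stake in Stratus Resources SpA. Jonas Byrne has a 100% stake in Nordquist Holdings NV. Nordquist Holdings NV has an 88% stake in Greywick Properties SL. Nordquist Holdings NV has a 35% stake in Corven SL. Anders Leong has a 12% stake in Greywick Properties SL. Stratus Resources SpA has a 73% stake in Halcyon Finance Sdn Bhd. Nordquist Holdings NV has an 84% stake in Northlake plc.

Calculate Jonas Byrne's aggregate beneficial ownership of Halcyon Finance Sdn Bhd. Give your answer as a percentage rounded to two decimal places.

67.76%

Jonas reaches Halcyon along 3 paths.
Direct stake: 8% = 8%.
Via Nordquist → Northlake: 100% × 84% × 19% = 15.96%.
Via Stratus: 60% × 73% = 43.8%.
Total: 8% + 15.96% + 43.8% = 67.76%.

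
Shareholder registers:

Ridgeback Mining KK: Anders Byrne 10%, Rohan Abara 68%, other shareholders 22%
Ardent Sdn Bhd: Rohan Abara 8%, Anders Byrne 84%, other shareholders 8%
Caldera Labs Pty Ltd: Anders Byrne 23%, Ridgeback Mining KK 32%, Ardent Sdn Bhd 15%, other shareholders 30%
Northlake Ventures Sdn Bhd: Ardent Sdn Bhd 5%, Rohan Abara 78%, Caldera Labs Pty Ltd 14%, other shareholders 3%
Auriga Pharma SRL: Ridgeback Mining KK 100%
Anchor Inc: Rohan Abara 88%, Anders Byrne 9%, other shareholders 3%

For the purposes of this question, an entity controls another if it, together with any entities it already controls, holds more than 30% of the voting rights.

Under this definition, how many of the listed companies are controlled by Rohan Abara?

5

Rohan holds 68% of Ridgeback, so Rohan controls Ridgeback.
Ridgeback holds 32% of Caldera, so Rohan controls Caldera.
Rohan and Caldera together hold 78% + 14% = 92% of Northlake, so Rohan controls Northlake.
Ridgeback holds 100% of Auriga, so Rohan controls Auriga.
Rohan holds 88% of Anchor, so Rohan controls Anchor.
No other company's threshold is met.
Rohan controls 5 companies.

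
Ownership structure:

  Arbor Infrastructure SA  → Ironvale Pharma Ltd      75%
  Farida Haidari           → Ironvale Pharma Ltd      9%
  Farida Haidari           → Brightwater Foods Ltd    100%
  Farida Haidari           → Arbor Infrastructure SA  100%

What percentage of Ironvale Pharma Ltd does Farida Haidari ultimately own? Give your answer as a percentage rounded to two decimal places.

84.00%

Farida reaches Ironvale along 2 paths.
Via Arbor: 100% × 75% = 75%.
Direct stake: 9% = 9%.
Total: 75% + 9% = 84%.
Rounded: 84.00%.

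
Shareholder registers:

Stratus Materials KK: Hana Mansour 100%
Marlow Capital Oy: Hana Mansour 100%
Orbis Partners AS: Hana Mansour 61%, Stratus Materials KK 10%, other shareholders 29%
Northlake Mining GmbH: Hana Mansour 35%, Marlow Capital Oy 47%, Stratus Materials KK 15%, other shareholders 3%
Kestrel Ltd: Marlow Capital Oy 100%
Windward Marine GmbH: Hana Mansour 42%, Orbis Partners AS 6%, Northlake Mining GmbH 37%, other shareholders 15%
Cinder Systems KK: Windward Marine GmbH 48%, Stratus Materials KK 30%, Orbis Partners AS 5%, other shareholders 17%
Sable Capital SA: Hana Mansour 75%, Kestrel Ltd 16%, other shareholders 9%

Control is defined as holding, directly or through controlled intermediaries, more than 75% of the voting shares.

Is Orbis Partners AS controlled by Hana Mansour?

Hana holds 100% of Stratus, so Hana controls Stratus.
Hana holds 100% of Marlow, so Hana controls Marlow.
Hana and Marlow and Stratus together hold 35% + 47% + 15% = 97% of Northlake, so Hana controls Northlake.
Marlow holds 100% of Kestrel, so Hana controls Kestrel.
Hana and Northlake together hold 42% + 37% = 79% of Windward, so Hana controls Windward.
Windward and Stratus together hold 48% + 30% = 78% of Cinder, so Hana controls Cinder.
Hana and Kestrel together hold 75% + 16% = 91% of Sable, so Hana controls Sable.
In Orbis, Hana's side holds only 61% + 10% = 71%, not > 75%.
So Hana does not control Orbis.

No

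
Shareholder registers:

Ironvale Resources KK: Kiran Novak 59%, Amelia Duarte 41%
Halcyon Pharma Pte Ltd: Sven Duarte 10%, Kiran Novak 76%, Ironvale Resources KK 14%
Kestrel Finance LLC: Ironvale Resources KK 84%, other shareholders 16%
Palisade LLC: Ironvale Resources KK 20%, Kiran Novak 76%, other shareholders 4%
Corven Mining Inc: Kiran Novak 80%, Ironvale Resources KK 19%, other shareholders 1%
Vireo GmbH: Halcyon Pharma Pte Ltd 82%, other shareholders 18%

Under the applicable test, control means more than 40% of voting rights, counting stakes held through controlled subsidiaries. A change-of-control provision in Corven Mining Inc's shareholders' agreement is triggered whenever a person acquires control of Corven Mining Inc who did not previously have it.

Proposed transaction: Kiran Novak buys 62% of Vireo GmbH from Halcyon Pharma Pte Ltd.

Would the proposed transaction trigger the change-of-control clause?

The purchase adds only to Kiran's holdings (Halcyon's stake shrinks), so Kiran is the only person who could newly come to control Corven.
Kiran holds 59% of Ironvale, so Kiran controls Ironvale.
Kiran and Ironvale together hold 80% + 19% = 99% of Corven, so Kiran controls Corven.
So Kiran already controls Corven before the transaction.
After the purchase, Kiran holds 62% of Vireo directly, and Halcyon's stake falls to 20%.
Kiran controlled Corven already, so this is not a new person acquiring control; every other person's position is unchanged or reduced.
No new person acquires control, so the clause is not triggered.

No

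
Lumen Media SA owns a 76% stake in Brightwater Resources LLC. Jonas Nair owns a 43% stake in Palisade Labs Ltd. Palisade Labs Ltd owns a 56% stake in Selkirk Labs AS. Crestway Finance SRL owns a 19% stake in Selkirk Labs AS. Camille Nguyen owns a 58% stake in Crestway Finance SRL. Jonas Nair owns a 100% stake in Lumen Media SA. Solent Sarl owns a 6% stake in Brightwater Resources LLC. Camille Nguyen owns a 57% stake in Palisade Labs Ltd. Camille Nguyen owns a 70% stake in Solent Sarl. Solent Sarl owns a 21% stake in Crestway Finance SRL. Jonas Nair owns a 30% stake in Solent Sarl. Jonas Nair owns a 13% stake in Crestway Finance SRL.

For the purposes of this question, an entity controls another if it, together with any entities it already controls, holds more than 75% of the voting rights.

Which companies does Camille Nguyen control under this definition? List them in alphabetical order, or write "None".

Camille's largest direct stake is 70% in Solent, which does not meet the threshold.

None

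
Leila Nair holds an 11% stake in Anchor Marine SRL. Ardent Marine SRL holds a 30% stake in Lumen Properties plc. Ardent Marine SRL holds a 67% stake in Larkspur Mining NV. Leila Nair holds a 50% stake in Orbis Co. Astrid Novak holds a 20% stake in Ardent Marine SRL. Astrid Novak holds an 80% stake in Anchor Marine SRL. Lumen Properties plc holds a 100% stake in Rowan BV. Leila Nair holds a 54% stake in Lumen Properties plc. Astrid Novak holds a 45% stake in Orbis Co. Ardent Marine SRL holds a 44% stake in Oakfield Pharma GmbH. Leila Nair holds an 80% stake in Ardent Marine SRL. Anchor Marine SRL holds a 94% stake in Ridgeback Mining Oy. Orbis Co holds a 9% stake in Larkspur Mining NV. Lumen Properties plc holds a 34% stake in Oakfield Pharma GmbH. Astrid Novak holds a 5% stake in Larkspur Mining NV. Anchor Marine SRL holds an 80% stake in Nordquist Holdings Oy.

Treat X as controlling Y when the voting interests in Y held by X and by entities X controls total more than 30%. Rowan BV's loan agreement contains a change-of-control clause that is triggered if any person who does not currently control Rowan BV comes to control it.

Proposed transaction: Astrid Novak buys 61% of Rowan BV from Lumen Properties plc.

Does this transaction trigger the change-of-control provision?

Yes

The purchase adds only to Astrid's holdings (Lumen's stake shrinks), so Astrid is the only person who could newly come to control Rowan.
Astrid holds 45% of Orbis, so Astrid controls Orbis.
Astrid holds 80% of Anchor, so Astrid controls Anchor.
Anchor holds 94% of Ridgeback, so Astrid controls Ridgeback.
Anchor holds 80% of Nordquist, so Astrid controls Nordquist.
Neither Astrid nor any entity Astrid controls holds any voting interest in Rowan.
So before the transaction, Astrid does not control Rowan.
After the purchase, Astrid holds 61% of Rowan directly, and Lumen's stake falls to 39%.
Astrid holds 61% of Rowan, so Astrid controls Rowan.
Astrid did not control Rowan before and does after, so the clause is triggered.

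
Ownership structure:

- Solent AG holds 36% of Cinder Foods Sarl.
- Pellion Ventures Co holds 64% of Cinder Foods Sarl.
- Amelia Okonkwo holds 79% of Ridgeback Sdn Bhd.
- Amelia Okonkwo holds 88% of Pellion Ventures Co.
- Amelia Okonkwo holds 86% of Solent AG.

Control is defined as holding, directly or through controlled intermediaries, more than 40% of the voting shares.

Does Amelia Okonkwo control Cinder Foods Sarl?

Amelia holds 88% of Pellion, so Amelia controls Pellion.
Amelia holds 86% of Solent, so Amelia controls Solent.
Solent and Pellion together hold 36% + 64% = 100% of Cinder, so Amelia controls Cinder.

Yes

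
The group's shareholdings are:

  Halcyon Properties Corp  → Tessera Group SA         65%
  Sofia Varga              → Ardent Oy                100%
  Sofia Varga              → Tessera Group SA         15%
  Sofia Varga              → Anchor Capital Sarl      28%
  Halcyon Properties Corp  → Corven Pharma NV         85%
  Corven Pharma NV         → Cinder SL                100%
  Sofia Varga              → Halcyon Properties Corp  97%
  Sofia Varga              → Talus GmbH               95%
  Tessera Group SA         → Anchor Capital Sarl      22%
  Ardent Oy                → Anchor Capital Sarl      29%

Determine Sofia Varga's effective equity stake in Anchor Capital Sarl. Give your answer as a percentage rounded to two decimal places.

74.17%

Sofia reaches Anchor along 4 paths.
Direct stake: 28% = 28%.
Via Ardent: 100% × 29% = 29%.
Via Tessera: 15% × 22% = 3.3%.
Via Halcyon → Tessera: 97% × 65% × 22% = 13.871%.
Total: 28% + 29% + 3.3% + 13.871% = 74.171%.
Rounded: 74.17%.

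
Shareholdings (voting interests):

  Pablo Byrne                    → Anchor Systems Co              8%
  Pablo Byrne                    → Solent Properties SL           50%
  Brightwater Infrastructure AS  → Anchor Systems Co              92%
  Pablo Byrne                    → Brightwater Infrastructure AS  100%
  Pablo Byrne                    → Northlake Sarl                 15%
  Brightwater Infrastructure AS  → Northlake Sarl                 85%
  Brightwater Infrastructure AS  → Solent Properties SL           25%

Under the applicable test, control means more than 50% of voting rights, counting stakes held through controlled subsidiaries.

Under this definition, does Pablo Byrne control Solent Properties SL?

Yes

Pablo holds 100% of Brightwater, so Pablo controls Brightwater.
Brightwater and Pablo together hold 25% + 50% = 75% of Solent, so Pablo controls Solent.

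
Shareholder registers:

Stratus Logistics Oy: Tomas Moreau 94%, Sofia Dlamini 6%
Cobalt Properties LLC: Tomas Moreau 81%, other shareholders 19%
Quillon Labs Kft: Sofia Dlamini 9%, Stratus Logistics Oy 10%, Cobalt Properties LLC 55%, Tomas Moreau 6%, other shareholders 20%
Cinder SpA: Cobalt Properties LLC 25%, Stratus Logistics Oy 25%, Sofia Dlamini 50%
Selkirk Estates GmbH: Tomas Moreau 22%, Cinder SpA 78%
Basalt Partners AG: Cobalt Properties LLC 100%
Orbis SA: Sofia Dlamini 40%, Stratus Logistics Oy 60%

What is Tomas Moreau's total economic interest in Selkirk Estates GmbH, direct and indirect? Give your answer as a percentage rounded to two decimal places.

Tomas reaches Selkirk along 3 paths.
Direct stake: 22% = 22%.
Via Cobalt → Cinder: 81% × 25% × 78% = 15.795%.
Via Stratus → Cinder: 94% × 25% × 78% = 18.33%.
Total: 22% + 15.795% + 18.33% = 56.125%.
Rounded: 56.13%.

56.13%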